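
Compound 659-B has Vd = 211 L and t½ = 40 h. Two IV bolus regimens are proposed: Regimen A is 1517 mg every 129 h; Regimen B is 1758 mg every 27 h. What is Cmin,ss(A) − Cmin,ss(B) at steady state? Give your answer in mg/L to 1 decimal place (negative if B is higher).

Regimen A: f = (1/2)^(129/40) ≈ 0.1069; Cmin,ss = (1517/211)·f/(1−f) ≈ 0.861 mg/L.
Regimen B: f = (1/2)^(27/40) ≈ 0.6263; Cmin,ss = (1758/211)·f/(1−f) ≈ 13.964 mg/L.
Difference ≈ 0.861 − 13.964 ≈ -13.103 mg/L.

-13.1 mg/L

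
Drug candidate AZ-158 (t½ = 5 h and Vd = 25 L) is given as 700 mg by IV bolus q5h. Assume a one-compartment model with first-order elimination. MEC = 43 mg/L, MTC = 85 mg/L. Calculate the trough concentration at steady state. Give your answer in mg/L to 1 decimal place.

τ = 5 h = 1 half-life, so f = (1/2)^1 = 0.5.
At steady state, R = 1/(1 − 0.5) = 2/1.
Single-dose peak C₀ = D/Vd = 700/25 = 28 mg/L.
Steady-state peak Cmax,ss = C₀·R = 28 × 2/1 ≈ 56.000 mg/L.
Steady-state trough Cmin,ss = Cmax,ss·f ≈ 56.000 × 0.5 ≈ 28.000 mg/L.
Trough 28.0 mg/L vs MEC 43 mg/L: subtherapeutic.

28.0 mg/L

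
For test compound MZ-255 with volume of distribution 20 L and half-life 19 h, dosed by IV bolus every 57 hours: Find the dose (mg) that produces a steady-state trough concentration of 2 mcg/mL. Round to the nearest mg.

280 mg

τ/t½ = 57/19 ≈ 3, so f = (1/2)^(57/19) ≈ 0.125000.
Cmin,ss = (D/Vd)·f/(1−f), so D = Cmin,ss·Vd·(1−f)/f.
D = 2 × 20 × (1−f)/f ≈ 2 × 20 × 7.00000 ≈ 280.00 mg.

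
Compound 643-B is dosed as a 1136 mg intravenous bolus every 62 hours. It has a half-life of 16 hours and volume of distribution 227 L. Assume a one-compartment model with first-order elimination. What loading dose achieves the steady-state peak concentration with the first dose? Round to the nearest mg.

f = (1/2)^(62/16) ≈ 0.068157; accumulation ratio R = 1/(1−f) ≈ 1.07314.
Loading dose to hit Cmax,ss on first dose: D_load = D_maint·R ≈ 1136 × 1.07314 ≈ 1219.09 mg.

1219 mg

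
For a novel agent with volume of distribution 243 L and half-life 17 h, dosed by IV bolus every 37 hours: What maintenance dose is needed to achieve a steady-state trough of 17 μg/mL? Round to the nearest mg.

τ/t½ = 37/17 ≈ 2.1765, so f = (1/2)^(37/17) ≈ 0.221216.
Cmin,ss = (D/Vd)·f/(1−f), so D = Cmin,ss·Vd·(1−f)/f.
D = 17 × 243 × (1−f)/f ≈ 17 × 243 × 3.52047 ≈ 14543.06 mg.

14543 mg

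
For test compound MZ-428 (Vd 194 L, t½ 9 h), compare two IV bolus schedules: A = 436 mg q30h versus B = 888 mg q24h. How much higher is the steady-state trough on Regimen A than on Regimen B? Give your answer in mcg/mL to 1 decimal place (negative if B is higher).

-0.6 mcg/mL

Regimen A: f = (1/2)^(30/9) ≈ 0.0992; Cmin,ss = (436/194)·f/(1−f) ≈ 0.247 mcg/mL.
Regimen B: f = (1/2)^(24/9) ≈ 0.1575; Cmin,ss = (888/194)·f/(1−f) ≈ 0.856 mcg/mL.
Difference ≈ 0.247 − 0.856 ≈ -0.609 mcg/mL.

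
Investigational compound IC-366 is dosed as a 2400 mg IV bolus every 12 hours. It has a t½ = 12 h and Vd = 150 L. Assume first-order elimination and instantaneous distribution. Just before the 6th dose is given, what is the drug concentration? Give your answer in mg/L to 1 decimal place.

f = (1/2)^(τ/t½) = (1/2)^(12/12) ≈ 0.5000.
C₀ = D/Vd = 2400/150 ≈ 16.000 mg/L.
Before the 6th dose, 5 doses have been given. Superposition: Cmin = C₀·(f + f² + … + f^5).
≈ 16.000 × (0.5000 + 0.2500 + 0.1250 + 0.0625 + 0.0313) ≈ 16.000 × 0.9688 ≈ 15.501 mg/L.

15.5 mg/L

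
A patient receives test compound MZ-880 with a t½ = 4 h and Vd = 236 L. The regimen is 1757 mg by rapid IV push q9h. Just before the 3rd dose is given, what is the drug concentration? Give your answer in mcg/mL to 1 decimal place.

1.9 mcg/mL

f = (1/2)^(τ/t½) = (1/2)^(9/4) ≈ 0.2102.
C₀ = D/Vd = 1757/236 ≈ 7.445 mcg/mL.
Before the 3rd dose, 2 doses have been given. Superposition: Cmin = C₀·(f + f²).
≈ 7.445 × (0.2102 + 0.0442) ≈ 7.445 × 0.2544 ≈ 1.894 mcg/mL.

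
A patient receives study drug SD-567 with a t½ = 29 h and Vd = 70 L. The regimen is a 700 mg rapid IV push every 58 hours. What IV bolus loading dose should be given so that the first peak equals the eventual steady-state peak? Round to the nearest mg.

933 mg

f = (1/2)^(58/29) ≈ 0.250000; accumulation ratio R = 1/(1−f) ≈ 1.33333.
Loading dose to hit Cmax,ss on first dose: D_load = D_maint·R ≈ 700 × 1.33333 ≈ 933.33 mg.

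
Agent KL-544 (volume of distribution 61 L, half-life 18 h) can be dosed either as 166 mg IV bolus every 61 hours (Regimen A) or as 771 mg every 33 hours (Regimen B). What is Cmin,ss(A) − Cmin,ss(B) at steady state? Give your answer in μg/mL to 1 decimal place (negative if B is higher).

Regimen A: f = (1/2)^(61/18) ≈ 0.0955; Cmin,ss = (166/61)·f/(1−f) ≈ 0.287 μg/mL.
Regimen B: f = (1/2)^(33/18) ≈ 0.2806; Cmin,ss = (771/61)·f/(1−f) ≈ 4.930 μg/mL.
Difference ≈ 0.287 − 4.930 ≈ -4.643 μg/mL.

-4.6 μg/mL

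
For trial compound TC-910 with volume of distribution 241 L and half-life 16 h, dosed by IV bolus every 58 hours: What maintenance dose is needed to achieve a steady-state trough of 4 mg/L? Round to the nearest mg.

τ/t½ = 58/16 ≈ 3.625, so f = (1/2)^(58/16) ≈ 0.081052.
Cmin,ss = (D/Vd)·f/(1−f), so D = Cmin,ss·Vd·(1−f)/f.
D = 4 × 241 × (1−f)/f ≈ 4 × 241 × 11.33776 ≈ 10929.60 mg.

10930 mg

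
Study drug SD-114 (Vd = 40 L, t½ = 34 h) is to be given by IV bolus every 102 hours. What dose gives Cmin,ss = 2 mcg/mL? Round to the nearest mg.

560 mg

τ/t½ = 102/34 ≈ 3, so f = (1/2)^(102/34) ≈ 0.125000.
Cmin,ss = (D/Vd)·f/(1−f), so D = Cmin,ss·Vd·(1−f)/f.
D = 2 × 40 × (1−f)/f ≈ 2 × 40 × 7.00000 ≈ 560.00 mg.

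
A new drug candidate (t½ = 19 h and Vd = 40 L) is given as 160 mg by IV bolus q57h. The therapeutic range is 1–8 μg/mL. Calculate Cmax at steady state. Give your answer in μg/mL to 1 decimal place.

The dosing interval is 3 half-lives, so f = 2^(−3) = 0.125.
At steady state, R = 1/(1 − 0.125) = 8/7.
Single-dose peak C₀ = D/Vd = 160/40 = 4 μg/mL.
Steady-state peak Cmax,ss = C₀·R = 4 × 8/7 ≈ 4.571 μg/mL.
Peak 4.6 μg/mL vs MTC 8 μg/mL: below toxic threshold.

4.6 μg/mL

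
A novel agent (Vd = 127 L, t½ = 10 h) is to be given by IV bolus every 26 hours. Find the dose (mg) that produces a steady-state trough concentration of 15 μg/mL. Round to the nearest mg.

9645 mg

τ/t½ = 26/10 ≈ 2.6, so f = (1/2)^(26/10) ≈ 0.164938.
Cmin,ss = (D/Vd)·f/(1−f), so D = Cmin,ss·Vd·(1−f)/f.
D = 15 × 127 × (1−f)/f ≈ 15 × 127 × 5.06288 ≈ 9644.79 mg.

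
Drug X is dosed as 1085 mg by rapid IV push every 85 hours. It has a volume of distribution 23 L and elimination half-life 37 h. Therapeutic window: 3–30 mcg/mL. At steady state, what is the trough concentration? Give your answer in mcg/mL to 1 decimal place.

τ/t½ = 85/37 ≈ 2.2973, so fraction remaining f = (1/2)^(85/37) ≈ 0.2034.
Accumulation ratio R = 1/(1 − f) ≈ 1/0.7966 ≈ 1.2553.
Single-dose peak C₀ = D/Vd = 1085/23 ≈ 47.174 mcg/mL.
Steady-state peak Cmax,ss = C₀·R ≈ 47.174 × 1.2553 ≈ 59.218 mcg/mL.
Steady-state trough Cmin,ss = Cmax,ss·f ≈ 59.218 × 0.2034 ≈ 12.045 mcg/mL.
Trough 12.0 mcg/mL vs MEC 3 mcg/mL: adequate.

12.0 mcg/mL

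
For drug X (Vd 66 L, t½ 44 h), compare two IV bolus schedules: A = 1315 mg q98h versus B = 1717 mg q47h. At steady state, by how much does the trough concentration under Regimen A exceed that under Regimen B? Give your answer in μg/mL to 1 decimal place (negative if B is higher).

-18.3 μg/mL

Regimen A: f = (1/2)^(98/44) ≈ 0.2136; Cmin,ss = (1315/66)·f/(1−f) ≈ 5.412 μg/mL.
Regimen B: f = (1/2)^(47/44) ≈ 0.4769; Cmin,ss = (1717/66)·f/(1−f) ≈ 23.718 μg/mL.
Difference ≈ 5.412 − 23.718 ≈ -18.306 μg/mL.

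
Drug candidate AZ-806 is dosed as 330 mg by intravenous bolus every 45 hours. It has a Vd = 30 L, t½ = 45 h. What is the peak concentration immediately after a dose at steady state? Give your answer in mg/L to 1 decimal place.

The dosing interval is 1 half-life, so f = 2^(−1) = 0.5.
Accumulation ratio R = 1/(1 − f) = 1/0.5 = 2/1.
Single-dose peak C₀ = D/Vd = 330/30 = 11 mg/L.
Steady-state peak Cmax,ss = C₀·R = 11 × 2/1 ≈ 22.000 mg/L.

22.0 mg/L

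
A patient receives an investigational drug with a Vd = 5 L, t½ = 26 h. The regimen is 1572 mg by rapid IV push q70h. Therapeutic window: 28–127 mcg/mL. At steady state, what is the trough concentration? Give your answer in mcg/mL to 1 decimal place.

Over one 70-h interval, 70/26 ≈ 2.6923 half-lives elapse, leaving f ≈ 0.1547 of each dose.
Each bolus raises the concentration by D/Vd = 1572/5 ≈ 314.400 mcg/mL.
Steady-state trough Cmin,ss = C₀·f/(1−f) ≈ 314.400 × 0.1547/0.8453 ≈ 57.539 mcg/mL.
Trough 57.5 mcg/mL vs MEC 28 mcg/mL: adequate.

57.5 mcg/mL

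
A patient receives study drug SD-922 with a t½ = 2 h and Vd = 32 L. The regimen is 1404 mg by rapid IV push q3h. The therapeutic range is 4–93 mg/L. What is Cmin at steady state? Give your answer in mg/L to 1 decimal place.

Over one 3-h interval, 3/2 ≈ 1.5 half-lives elapse, leaving f ≈ 0.3536 of each dose.
Single-dose peak C₀ = D/Vd = 1404/32 ≈ 43.875 mg/L.
Steady-state trough Cmin,ss = C₀·f/(1−f) ≈ 43.875 × 0.3536/0.6464 ≈ 24.001 mg/L.
Trough 24.0 mg/L vs MEC 4 mg/L: adequate.

24.0 mg/L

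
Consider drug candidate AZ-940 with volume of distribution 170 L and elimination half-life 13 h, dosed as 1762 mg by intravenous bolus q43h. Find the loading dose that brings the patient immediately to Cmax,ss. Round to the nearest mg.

f = (1/2)^(43/13) ≈ 0.100992; accumulation ratio R = 1/(1−f) ≈ 1.11234.
Loading dose to hit Cmax,ss on first dose: D_load = D_maint·R ≈ 1762 × 1.11234 ≈ 1959.94 mg.

1960 mg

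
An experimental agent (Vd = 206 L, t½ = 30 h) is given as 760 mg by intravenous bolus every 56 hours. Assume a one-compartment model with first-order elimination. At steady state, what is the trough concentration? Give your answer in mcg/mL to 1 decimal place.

k = ln2/t½ = ln2/30 ≈ 0.023105 h⁻¹; fraction remaining f = e^(−kτ) = e^(−0.023105×56) ≈ 0.2742.
At steady state, accumulation factor R = 1/(1 − e^(−kτ)) ≈ 1.3778.
Single-dose peak C₀ = D/Vd = 760/206 ≈ 3.689 mcg/mL.
Cmax,ss = C₀/(1 − f) ≈ 3.689/0.7258 ≈ 5.083 mcg/mL.
One interval later, Cmin,ss = Cmax,ss·e^(−kτ) ≈ 5.083 × 0.2742 ≈ 1.394 mcg/mL.

1.4 mcg/mL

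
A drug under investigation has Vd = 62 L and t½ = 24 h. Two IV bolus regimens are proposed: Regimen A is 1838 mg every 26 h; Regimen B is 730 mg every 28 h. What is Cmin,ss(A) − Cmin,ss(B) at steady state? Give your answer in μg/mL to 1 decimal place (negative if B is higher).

17.0 μg/mL

Regimen A: f = (1/2)^(26/24) ≈ 0.4719; Cmin,ss = (1838/62)·f/(1−f) ≈ 26.490 μg/mL.
Regimen B: f = (1/2)^(28/24) ≈ 0.4454; Cmin,ss = (730/62)·f/(1−f) ≈ 9.456 μg/mL.
Difference ≈ 26.490 − 9.456 ≈ 17.034 μg/mL.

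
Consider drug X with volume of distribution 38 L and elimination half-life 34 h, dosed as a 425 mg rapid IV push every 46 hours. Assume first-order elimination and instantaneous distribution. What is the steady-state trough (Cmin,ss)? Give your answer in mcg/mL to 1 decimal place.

7.2 mcg/mL

k = ln2/t½ = ln2/34 ≈ 0.020387 h⁻¹; fraction remaining f = e^(−kτ) = e^(−0.020387×46) ≈ 0.3915.
Accumulation ratio R = 1/(1 − f) ≈ 1/0.6085 ≈ 1.6434.
Single-dose peak C₀ = D/Vd = 425/38 ≈ 11.184 mcg/mL.
Cmax,ss = C₀/(1 − f) ≈ 11.184/0.6085 ≈ 18.380 mcg/mL.
One interval later, Cmin,ss = Cmax,ss·e^(−kτ) ≈ 18.380 × 0.3915 ≈ 7.196 mcg/mL.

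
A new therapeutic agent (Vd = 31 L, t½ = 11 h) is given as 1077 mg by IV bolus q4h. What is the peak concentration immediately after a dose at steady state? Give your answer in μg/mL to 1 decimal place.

155.9 μg/mL

Over one 4-h interval, 4/11 ≈ 0.36364 half-lives elapse, leaving f ≈ 0.7772 of each dose.
At steady state, accumulation factor R = 1/(1 − e^(−kτ)) ≈ 4.4883.
Single-dose peak C₀ = D/Vd = 1077/31 ≈ 34.742 μg/mL.
Steady-state peak Cmax,ss = C₀·R ≈ 34.742 × 4.4883 ≈ 155.933 μg/mL.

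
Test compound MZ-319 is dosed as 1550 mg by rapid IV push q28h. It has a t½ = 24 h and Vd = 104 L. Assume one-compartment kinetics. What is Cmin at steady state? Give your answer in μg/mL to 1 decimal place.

12.0 μg/mL

τ/t½ = 28/24 ≈ 1.1667, so fraction remaining f = (1/2)^(28/24) ≈ 0.4454.
Single-dose peak C₀ = D/Vd = 1550/104 ≈ 14.904 μg/mL.
Steady-state trough Cmin,ss = C₀·f/(1−f) ≈ 14.904 × 0.4454/0.5546 ≈ 11.969 μg/mL.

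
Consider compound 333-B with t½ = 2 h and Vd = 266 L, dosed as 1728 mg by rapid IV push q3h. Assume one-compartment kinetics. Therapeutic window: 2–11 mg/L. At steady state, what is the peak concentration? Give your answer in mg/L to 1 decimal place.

k = ln2/t½ = ln2/2 ≈ 0.346574 h⁻¹; fraction remaining f = e^(−kτ) = e^(−0.346574×3) ≈ 0.3536.
At steady state, accumulation factor R = 1/(1 − e^(−kτ)) ≈ 1.5470.
Each bolus raises the concentration by D/Vd = 1728/266 ≈ 6.496 mg/L.
Steady-state peak Cmax,ss = C₀·R ≈ 6.496 × 1.5470 ≈ 10.049 mg/L.
Peak 10.0 mg/L vs MTC 11 mg/L: below toxic threshold.

10.0 mg/L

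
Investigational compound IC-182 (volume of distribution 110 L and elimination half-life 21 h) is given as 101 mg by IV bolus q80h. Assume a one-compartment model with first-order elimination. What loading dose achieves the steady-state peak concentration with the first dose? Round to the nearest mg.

f = (1/2)^(80/21) ≈ 0.071321; accumulation ratio R = 1/(1−f) ≈ 1.07680.
Loading dose to hit Cmax,ss on first dose: D_load = D_maint·R ≈ 101 × 1.07680 ≈ 108.76 mg.

109 mg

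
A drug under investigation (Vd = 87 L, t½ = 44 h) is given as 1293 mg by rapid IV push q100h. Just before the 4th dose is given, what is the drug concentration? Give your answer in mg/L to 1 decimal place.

3.8 mg/L

f = (1/2)^(τ/t½) = (1/2)^(100/44) ≈ 0.2069.
C₀ = D/Vd = 1293/87 ≈ 14.862 mg/L.
Before the 4th dose, 3 doses have been given. Superposition: Cmin = C₀·(f + f² + … + f^3).
≈ 14.862 × (0.2069 + 0.0428 + 0.0089) ≈ 14.862 × 0.2586 ≈ 3.843 mg/L.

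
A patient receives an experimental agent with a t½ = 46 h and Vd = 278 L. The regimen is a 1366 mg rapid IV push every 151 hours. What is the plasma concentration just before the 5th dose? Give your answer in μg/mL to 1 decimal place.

f = (1/2)^(τ/t½) = (1/2)^(151/46) ≈ 0.1028.
C₀ = D/Vd = 1366/278 ≈ 4.914 μg/mL.
Before the 5th dose, 4 doses have been given. Superposition: Cmin = C₀·(f + f² + … + f^4).
≈ 4.914 × (0.1028 + 0.0106 + 0.0011 + 0.0001) ≈ 4.914 × 0.1146 ≈ 0.563 μg/mL.

0.6 μg/mL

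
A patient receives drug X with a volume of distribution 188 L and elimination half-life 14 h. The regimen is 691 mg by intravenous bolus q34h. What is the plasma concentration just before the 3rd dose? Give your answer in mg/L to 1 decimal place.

0.8 mg/L

f = (1/2)^(τ/t½) = (1/2)^(34/14) ≈ 0.1857.
C₀ = D/Vd = 691/188 ≈ 3.676 mg/L.
Before the 3rd dose, 2 doses have been given. Superposition: Cmin = C₀·(f + f²).
≈ 3.676 × (0.1857 + 0.0345) ≈ 3.676 × 0.2202 ≈ 0.809 mg/L.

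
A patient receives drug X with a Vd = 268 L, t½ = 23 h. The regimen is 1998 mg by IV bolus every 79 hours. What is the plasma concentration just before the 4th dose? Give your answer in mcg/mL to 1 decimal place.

0.8 mcg/mL

f = (1/2)^(τ/t½) = (1/2)^(79/23) ≈ 0.0925.
C₀ = D/Vd = 1998/268 ≈ 7.455 mcg/mL.
Before the 4th dose, 3 doses have been given. Superposition: Cmin = C₀·(f + f² + … + f^3).
≈ 7.455 × (0.0925 + 0.0086 + 0.0008) ≈ 7.455 × 0.1019 ≈ 0.760 mcg/mL.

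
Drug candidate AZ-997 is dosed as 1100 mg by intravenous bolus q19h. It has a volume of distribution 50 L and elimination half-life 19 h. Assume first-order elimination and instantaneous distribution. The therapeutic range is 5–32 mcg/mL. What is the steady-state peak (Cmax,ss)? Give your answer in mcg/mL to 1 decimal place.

The dosing interval is 1 half-life, so f = 2^(−1) = 0.5.
At steady state, R = 1/(1 − 0.5) = 2/1.
Single-dose peak C₀ = D/Vd = 1100/50 = 22 mcg/mL.
Steady-state peak Cmax,ss = C₀·R = 22 × 2/1 ≈ 44.000 mcg/mL.
Peak 44.0 mcg/mL vs MTC 32 mcg/mL: exceeds toxic threshold.

44.0 mcg/mL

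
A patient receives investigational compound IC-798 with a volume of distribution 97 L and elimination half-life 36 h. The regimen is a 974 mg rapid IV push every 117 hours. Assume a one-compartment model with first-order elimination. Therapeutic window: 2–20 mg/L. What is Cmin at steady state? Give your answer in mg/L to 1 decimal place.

1.2 mg/L

Over one 117-h interval, 117/36 ≈ 3.25 half-lives elapse, leaving f ≈ 0.1051 of each dose.
Accumulation ratio R = 1/(1 − f) ≈ 1/0.8949 ≈ 1.1174.
Each bolus raises the concentration by D/Vd = 974/97 ≈ 10.041 mg/L.
Cmax,ss = C₀/(1 − f) ≈ 10.041/0.8949 ≈ 11.220 mg/L.
Steady-state trough Cmin,ss = Cmax,ss·f ≈ 11.220 × 0.1051 ≈ 1.179 mg/L.
Trough 1.2 mg/L vs MEC 2 mg/L: subtherapeutic.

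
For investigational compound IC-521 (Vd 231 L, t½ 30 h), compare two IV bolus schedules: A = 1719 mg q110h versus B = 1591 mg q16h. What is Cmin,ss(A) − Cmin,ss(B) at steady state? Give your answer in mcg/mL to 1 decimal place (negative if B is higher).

-14.8 mcg/mL

Regimen A: f = (1/2)^(110/30) ≈ 0.0787; Cmin,ss = (1719/231)·f/(1−f) ≈ 0.636 mcg/mL.
Regimen B: f = (1/2)^(16/30) ≈ 0.6910; Cmin,ss = (1591/231)·f/(1−f) ≈ 15.402 mcg/mL.
Difference ≈ 0.636 − 15.402 ≈ -14.766 mcg/mL.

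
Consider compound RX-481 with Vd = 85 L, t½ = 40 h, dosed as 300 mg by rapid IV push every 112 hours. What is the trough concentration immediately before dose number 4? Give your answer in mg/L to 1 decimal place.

0.6 mg/L

f = (1/2)^(τ/t½) = (1/2)^(112/40) ≈ 0.1436.
C₀ = D/Vd = 300/85 ≈ 3.529 mg/L.
Before the 4th dose, 3 doses have been given. Superposition: Cmin = C₀·(f + f² + … + f^3).
≈ 3.529 × (0.1436 + 0.0206 + 0.0030) ≈ 3.529 × 0.1672 ≈ 0.590 mg/L.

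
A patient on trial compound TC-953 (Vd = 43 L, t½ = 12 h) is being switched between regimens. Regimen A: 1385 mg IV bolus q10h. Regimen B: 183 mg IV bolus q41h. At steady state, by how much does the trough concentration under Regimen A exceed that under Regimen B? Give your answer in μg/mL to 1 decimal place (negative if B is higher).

Regimen A: f = (1/2)^(10/12) ≈ 0.5612; Cmin,ss = (1385/43)·f/(1−f) ≈ 41.194 μg/mL.
Regimen B: f = (1/2)^(41/12) ≈ 0.0936; Cmin,ss = (183/43)·f/(1−f) ≈ 0.439 μg/mL.
Difference ≈ 41.194 − 0.439 ≈ 40.755 μg/mL.

40.8 μg/mL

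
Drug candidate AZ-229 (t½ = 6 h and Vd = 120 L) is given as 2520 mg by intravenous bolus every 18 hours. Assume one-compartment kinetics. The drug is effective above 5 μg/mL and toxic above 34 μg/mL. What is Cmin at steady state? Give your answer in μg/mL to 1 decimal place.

3.0 μg/mL

τ = 18 h = 3 half-lives, so f = (1/2)^3 = 0.125.
Accumulation ratio R = 1/(1 − f) = 1/0.875 = 8/7.
Single-dose peak C₀ = D/Vd = 2520/120 = 21 μg/mL.
Steady-state peak Cmax,ss = C₀·R = 21 × 8/7 ≈ 24.000 μg/mL.
Steady-state trough Cmin,ss = Cmax,ss·f ≈ 24.000 × 0.125 ≈ 3.000 μg/mL.
Trough 3.0 μg/mL vs MEC 5 μg/mL: subtherapeutic.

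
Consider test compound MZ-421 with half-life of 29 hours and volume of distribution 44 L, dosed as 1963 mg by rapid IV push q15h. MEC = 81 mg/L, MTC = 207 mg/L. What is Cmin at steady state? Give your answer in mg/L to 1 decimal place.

103.5 mg/L

Over one 15-h interval, 15/29 ≈ 0.51724 half-lives elapse, leaving f ≈ 0.6987 of each dose.
Accumulation ratio R = 1/(1 − f) ≈ 1/0.3013 ≈ 3.3190.
Each bolus raises the concentration by D/Vd = 1963/44 ≈ 44.614 mg/L.
Cmax,ss = C₀/(1 − f) ≈ 44.614/0.3013 ≈ 148.072 mg/L.
Steady-state trough Cmin,ss = Cmax,ss·f ≈ 148.072 × 0.6987 ≈ 103.458 mg/L.
Trough 103.5 mg/L vs MEC 81 mg/L: adequate.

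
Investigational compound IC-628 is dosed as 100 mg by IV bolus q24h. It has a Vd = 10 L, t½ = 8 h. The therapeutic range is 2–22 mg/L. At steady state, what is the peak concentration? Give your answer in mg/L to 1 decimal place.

The dosing interval is 3 half-lives, so f = 2^(−3) = 0.125.
Accumulation ratio R = 1/(1 − f) = 1/0.875 = 8/7.
Single-dose peak C₀ = D/Vd = 100/10 = 10 mg/L.
Steady-state peak Cmax,ss = C₀·R = 10 × 8/7 ≈ 11.429 mg/L.
Peak 11.4 mg/L vs MTC 22 mg/L: below toxic threshold.

11.4 mg/L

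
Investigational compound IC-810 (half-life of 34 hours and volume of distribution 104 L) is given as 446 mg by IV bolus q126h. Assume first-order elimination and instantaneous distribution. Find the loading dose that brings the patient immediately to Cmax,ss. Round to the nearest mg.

483 mg

f = (1/2)^(126/34) ≈ 0.076633; accumulation ratio R = 1/(1−f) ≈ 1.08299.
Loading dose to hit Cmax,ss on first dose: D_load = D_maint·R ≈ 446 × 1.08299 ≈ 483.01 mg.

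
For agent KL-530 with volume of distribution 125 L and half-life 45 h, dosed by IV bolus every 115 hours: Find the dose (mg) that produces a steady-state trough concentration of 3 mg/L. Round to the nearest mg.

1830 mg

τ/t½ = 115/45 ≈ 2.5556, so f = (1/2)^(115/45) ≈ 0.170099.
Cmin,ss = (D/Vd)·f/(1−f), so D = Cmin,ss·Vd·(1−f)/f.
D = 3 × 125 × (1−f)/f ≈ 3 × 125 × 4.87893 ≈ 1829.60 mg.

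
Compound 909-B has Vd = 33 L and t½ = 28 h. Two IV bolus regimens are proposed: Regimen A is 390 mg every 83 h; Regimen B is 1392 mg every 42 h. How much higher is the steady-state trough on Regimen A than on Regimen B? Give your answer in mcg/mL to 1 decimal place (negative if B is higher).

-21.3 mcg/mL

Regimen A: f = (1/2)^(83/28) ≈ 0.1281; Cmin,ss = (390/33)·f/(1−f) ≈ 1.736 mcg/mL.
Regimen B: f = (1/2)^(42/28) ≈ 0.3536; Cmin,ss = (1392/33)·f/(1−f) ≈ 23.075 mcg/mL.
Difference ≈ 1.736 − 23.075 ≈ -21.339 mcg/mL.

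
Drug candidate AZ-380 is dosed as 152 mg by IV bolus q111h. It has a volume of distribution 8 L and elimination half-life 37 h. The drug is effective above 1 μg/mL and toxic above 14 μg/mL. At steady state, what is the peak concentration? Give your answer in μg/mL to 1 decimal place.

21.7 μg/mL

τ = 111 h = 3 half-lives, so f = (1/2)^3 = 0.125.
At steady state, R = 1/(1 − 0.125) = 8/7.
Single-dose peak C₀ = D/Vd = 152/8 = 19 μg/mL.
Steady-state peak Cmax,ss = C₀·R = 19 × 8/7 ≈ 21.714 μg/mL.
Peak 21.7 μg/mL vs MTC 14 μg/mL: exceeds toxic threshold.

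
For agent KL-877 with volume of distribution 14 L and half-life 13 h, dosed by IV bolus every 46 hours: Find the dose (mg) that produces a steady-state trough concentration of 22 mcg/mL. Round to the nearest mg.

3271 mg

τ/t½ = 46/13 ≈ 3.5385, so f = (1/2)^(46/13) ≈ 0.086063.
Cmin,ss = (D/Vd)·f/(1−f), so D = Cmin,ss·Vd·(1−f)/f.
D = 22 × 14 × (1−f)/f ≈ 22 × 14 × 10.61940 ≈ 3270.78 mg.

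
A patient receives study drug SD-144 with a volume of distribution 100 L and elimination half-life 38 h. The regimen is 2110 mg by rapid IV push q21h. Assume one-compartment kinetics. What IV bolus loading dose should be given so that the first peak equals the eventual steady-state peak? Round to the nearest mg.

6631 mg

f = (1/2)^(21/38) ≈ 0.681775; accumulation ratio R = 1/(1−f) ≈ 3.14243.
Loading dose to hit Cmax,ss on first dose: D_load = D_maint·R ≈ 2110 × 3.14243 ≈ 6630.53 mg.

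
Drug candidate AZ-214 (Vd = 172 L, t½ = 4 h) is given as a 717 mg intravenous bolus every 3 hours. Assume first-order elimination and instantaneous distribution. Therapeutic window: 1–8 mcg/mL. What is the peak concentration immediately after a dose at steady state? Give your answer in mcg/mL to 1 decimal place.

10.3 mcg/mL

Over one 3-h interval, 3/4 ≈ 0.75 half-lives elapse, leaving f ≈ 0.5946 of each dose.
At steady state, accumulation factor R = 1/(1 − e^(−kτ)) ≈ 2.4667.
Single-dose peak C₀ = D/Vd = 717/172 ≈ 4.169 mcg/mL.
Steady-state peak Cmax,ss = C₀·R ≈ 4.169 × 2.4667 ≈ 10.284 mcg/mL.
Peak 10.3 mcg/mL vs MTC 8 mcg/mL: exceeds toxic threshold.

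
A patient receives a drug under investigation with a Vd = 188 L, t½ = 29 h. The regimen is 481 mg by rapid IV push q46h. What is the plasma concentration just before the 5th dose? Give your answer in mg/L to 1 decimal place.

1.3 mg/L

f = (1/2)^(τ/t½) = (1/2)^(46/29) ≈ 0.3330.
C₀ = D/Vd = 481/188 ≈ 2.559 mg/L.
Before the 5th dose, 4 doses have been given. Superposition: Cmin = C₀·(f + f² + … + f^4).
≈ 2.559 × (0.3330 + 0.1109 + 0.0369 + 0.0123) ≈ 2.559 × 0.4931 ≈ 1.262 mg/L.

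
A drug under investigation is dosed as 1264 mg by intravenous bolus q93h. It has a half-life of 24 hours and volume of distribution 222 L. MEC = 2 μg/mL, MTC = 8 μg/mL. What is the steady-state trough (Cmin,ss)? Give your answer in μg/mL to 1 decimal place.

0.4 μg/mL

τ/t½ = 93/24 ≈ 3.875, so fraction remaining f = (1/2)^(93/24) ≈ 0.0682.
Each bolus raises the concentration by D/Vd = 1264/222 ≈ 5.694 μg/mL.
Steady-state trough Cmin,ss = C₀·f/(1−f) ≈ 5.694 × 0.0682/0.9318 ≈ 0.417 μg/mL.
Trough 0.4 μg/mL vs MEC 2 μg/mL: subtherapeutic.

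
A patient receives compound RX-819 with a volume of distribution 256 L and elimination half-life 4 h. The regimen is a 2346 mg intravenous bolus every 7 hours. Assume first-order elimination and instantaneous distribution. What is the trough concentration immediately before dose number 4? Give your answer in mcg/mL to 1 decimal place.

3.8 mcg/mL

f = (1/2)^(τ/t½) = (1/2)^(7/4) ≈ 0.2973.
C₀ = D/Vd = 2346/256 ≈ 9.164 mcg/mL.
Before the 4th dose, 3 doses have been given. Superposition: Cmin = C₀·(f + f² + … + f^3).
≈ 9.164 × (0.2973 + 0.0884 + 0.0263) ≈ 9.164 × 0.4120 ≈ 3.776 mcg/mL.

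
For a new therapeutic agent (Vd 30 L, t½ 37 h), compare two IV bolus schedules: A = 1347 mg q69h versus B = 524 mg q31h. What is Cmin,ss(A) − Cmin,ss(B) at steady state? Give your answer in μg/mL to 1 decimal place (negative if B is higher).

Regimen A: f = (1/2)^(69/37) ≈ 0.2745; Cmin,ss = (1347/30)·f/(1−f) ≈ 16.988 μg/mL.
Regimen B: f = (1/2)^(31/37) ≈ 0.5595; Cmin,ss = (524/30)·f/(1−f) ≈ 22.185 μg/mL.
Difference ≈ 16.988 − 22.185 ≈ -5.197 μg/mL.

-5.2 μg/mL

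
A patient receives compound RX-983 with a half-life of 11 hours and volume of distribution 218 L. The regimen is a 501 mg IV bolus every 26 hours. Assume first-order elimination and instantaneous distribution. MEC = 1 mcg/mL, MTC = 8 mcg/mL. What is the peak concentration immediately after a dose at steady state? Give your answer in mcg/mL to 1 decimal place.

k = ln2/t½ = ln2/11 ≈ 0.063013 h⁻¹; fraction remaining f = e^(−kτ) = e^(−0.063013×26) ≈ 0.1943.
At steady state, accumulation factor R = 1/(1 − e^(−kτ)) ≈ 1.2412.
Single-dose peak C₀ = D/Vd = 501/218 ≈ 2.298 mcg/mL.
Cmax,ss = C₀/(1 − f) ≈ 2.298/0.8057 ≈ 2.852 mcg/mL.
Peak 2.9 mcg/mL vs MTC 8 mcg/mL: below toxic threshold.

2.9 mcg/mL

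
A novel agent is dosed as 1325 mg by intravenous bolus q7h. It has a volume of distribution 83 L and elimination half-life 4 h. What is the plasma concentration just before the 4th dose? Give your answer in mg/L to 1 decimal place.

f = (1/2)^(τ/t½) = (1/2)^(7/4) ≈ 0.2973.
C₀ = D/Vd = 1325/83 ≈ 15.964 mg/L.
Before the 4th dose, 3 doses have been given. Superposition: Cmin = C₀·(f + f² + … + f^3).
≈ 15.964 × (0.2973 + 0.0884 + 0.0263) ≈ 15.964 × 0.4120 ≈ 6.577 mg/L.

6.6 mg/L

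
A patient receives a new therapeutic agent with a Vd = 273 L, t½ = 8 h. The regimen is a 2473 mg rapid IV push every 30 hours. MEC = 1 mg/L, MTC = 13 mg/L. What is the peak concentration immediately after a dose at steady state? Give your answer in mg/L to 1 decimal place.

τ/t½ = 30/8 ≈ 3.75, so fraction remaining f = (1/2)^(30/8) ≈ 0.0743.
At steady state, accumulation factor R = 1/(1 − e^(−kτ)) ≈ 1.0803.
Single-dose peak C₀ = D/Vd = 2473/273 ≈ 9.059 mg/L.
Steady-state peak Cmax,ss = C₀·R ≈ 9.059 × 1.0803 ≈ 9.786 mg/L.
Peak 9.8 mg/L vs MTC 13 mg/L: below toxic threshold.

9.8 mg/L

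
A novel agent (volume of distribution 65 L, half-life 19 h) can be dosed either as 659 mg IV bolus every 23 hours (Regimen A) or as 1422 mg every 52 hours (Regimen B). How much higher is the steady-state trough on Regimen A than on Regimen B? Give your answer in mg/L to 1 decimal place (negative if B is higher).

Regimen A: f = (1/2)^(23/19) ≈ 0.4321; Cmin,ss = (659/65)·f/(1−f) ≈ 7.714 mg/L.
Regimen B: f = (1/2)^(52/19) ≈ 0.1500; Cmin,ss = (1422/65)·f/(1−f) ≈ 3.861 mg/L.
Difference ≈ 7.714 − 3.861 ≈ 3.853 mg/L.

3.9 mg/L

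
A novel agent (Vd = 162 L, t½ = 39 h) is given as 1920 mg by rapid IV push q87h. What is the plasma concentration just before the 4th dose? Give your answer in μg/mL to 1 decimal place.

f = (1/2)^(τ/t½) = (1/2)^(87/39) ≈ 0.2130.
C₀ = D/Vd = 1920/162 ≈ 11.852 μg/mL.
Before the 4th dose, 3 doses have been given. Superposition: Cmin = C₀·(f + f² + … + f^3).
≈ 11.852 × (0.2130 + 0.0454 + 0.0097) ≈ 11.852 × 0.2681 ≈ 3.178 μg/mL.

3.2 μg/mL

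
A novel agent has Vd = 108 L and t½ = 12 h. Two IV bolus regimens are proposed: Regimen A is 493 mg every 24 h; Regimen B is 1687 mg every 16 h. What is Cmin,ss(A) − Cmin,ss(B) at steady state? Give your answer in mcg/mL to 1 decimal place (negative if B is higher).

Regimen A: f = (1/2)^(24/12) ≈ 0.2500; Cmin,ss = (493/108)·f/(1−f) ≈ 1.522 mcg/mL.
Regimen B: f = (1/2)^(16/12) ≈ 0.3969; Cmin,ss = (1687/108)·f/(1−f) ≈ 10.280 mcg/mL.
Difference ≈ 1.522 − 10.280 ≈ -8.758 mcg/mL.

-8.8 mcg/mL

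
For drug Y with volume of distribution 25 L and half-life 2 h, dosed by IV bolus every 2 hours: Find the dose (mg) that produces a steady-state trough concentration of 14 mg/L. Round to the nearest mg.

350 mg

τ/t½ = 2/2 ≈ 1, so f = (1/2)^(2/2) ≈ 0.500000.
Cmin,ss = (D/Vd)·f/(1−f), so D = Cmin,ss·Vd·(1−f)/f.
D = 14 × 25 × (1−f)/f ≈ 14 × 25 × 1.00000 ≈ 350.00 mg.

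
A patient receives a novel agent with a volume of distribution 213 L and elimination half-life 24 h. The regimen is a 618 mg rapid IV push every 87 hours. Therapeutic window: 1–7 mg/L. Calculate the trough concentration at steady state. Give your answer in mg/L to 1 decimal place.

0.3 mg/L

k = ln2/t½ = ln2/24 ≈ 0.028881 h⁻¹; fraction remaining f = e^(−kτ) = e^(−0.028881×87) ≈ 0.0811.
Single-dose peak C₀ = D/Vd = 618/213 ≈ 2.901 mg/L.
Steady-state trough Cmin,ss = C₀·f/(1−f) ≈ 2.901 × 0.0811/0.9189 ≈ 0.256 mg/L.
Trough 0.3 mg/L vs MEC 1 mg/L: subtherapeutic.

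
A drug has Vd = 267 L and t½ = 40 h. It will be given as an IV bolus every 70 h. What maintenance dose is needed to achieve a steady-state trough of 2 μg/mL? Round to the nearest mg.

τ/t½ = 70/40 ≈ 1.75, so f = (1/2)^(70/40) ≈ 0.297302.
Cmin,ss = (D/Vd)·f/(1−f), so D = Cmin,ss·Vd·(1−f)/f.
D = 2 × 267 × (1−f)/f ≈ 2 × 267 × 2.36358 ≈ 1262.15 mg.

1262 mg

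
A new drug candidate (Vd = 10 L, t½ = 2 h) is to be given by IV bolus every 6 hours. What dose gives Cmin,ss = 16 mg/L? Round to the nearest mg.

1120 mg

τ/t½ = 6/2 ≈ 3, so f = (1/2)^(6/2) ≈ 0.125000.
Cmin,ss = (D/Vd)·f/(1−f), so D = Cmin,ss·Vd·(1−f)/f.
D = 16 × 10 × (1−f)/f ≈ 16 × 10 × 7.00000 ≈ 1120.00 mg.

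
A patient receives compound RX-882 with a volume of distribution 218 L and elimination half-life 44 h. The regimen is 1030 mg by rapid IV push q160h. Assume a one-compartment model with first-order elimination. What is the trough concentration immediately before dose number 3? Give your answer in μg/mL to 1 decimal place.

0.4 μg/mL

f = (1/2)^(τ/t½) = (1/2)^(160/44) ≈ 0.0804.
C₀ = D/Vd = 1030/218 ≈ 4.725 μg/mL.
Before the 3rd dose, 2 doses have been given. Superposition: Cmin = C₀·(f + f²).
≈ 4.725 × (0.0804 + 0.0065) ≈ 4.725 × 0.0869 ≈ 0.411 μg/mL.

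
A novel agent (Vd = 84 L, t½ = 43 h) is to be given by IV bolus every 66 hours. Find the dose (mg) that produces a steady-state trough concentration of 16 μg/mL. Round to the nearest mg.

2550 mg

τ/t½ = 66/43 ≈ 1.5349, so f = (1/2)^(66/43) ≈ 0.345107.
Cmin,ss = (D/Vd)·f/(1−f), so D = Cmin,ss·Vd·(1−f)/f.
D = 16 × 84 × (1−f)/f ≈ 16 × 84 × 1.89765 ≈ 2550.44 mg.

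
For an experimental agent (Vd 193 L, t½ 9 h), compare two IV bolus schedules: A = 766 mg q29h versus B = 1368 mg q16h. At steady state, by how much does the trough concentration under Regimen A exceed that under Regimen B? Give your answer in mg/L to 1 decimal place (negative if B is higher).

Regimen A: f = (1/2)^(29/9) ≈ 0.1072; Cmin,ss = (766/193)·f/(1−f) ≈ 0.477 mg/L.
Regimen B: f = (1/2)^(16/9) ≈ 0.2916; Cmin,ss = (1368/193)·f/(1−f) ≈ 2.918 mg/L.
Difference ≈ 0.477 − 2.918 ≈ -2.441 mg/L.

-2.4 mg/L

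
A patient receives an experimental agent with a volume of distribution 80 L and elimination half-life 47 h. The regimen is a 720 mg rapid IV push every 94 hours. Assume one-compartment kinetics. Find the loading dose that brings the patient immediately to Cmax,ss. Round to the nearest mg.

960 mg

f = (1/2)^(94/47) ≈ 0.250000; accumulation ratio R = 1/(1−f) ≈ 1.33333.
Loading dose to hit Cmax,ss on first dose: D_load = D_maint·R ≈ 720 × 1.33333 ≈ 960.00 mg.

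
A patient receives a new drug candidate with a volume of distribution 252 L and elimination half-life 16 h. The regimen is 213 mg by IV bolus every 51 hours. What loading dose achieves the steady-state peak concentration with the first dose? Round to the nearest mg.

f = (1/2)^(51/16) ≈ 0.109766; accumulation ratio R = 1/(1−f) ≈ 1.12330.
Loading dose to hit Cmax,ss on first dose: D_load = D_maint·R ≈ 213 × 1.12330 ≈ 239.26 mg.

239 mg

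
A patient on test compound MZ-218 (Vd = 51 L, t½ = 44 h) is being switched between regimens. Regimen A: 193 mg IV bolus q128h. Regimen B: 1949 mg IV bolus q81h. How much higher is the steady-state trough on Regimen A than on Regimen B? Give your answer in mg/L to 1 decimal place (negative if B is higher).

-14.2 mg/L

Regimen A: f = (1/2)^(128/44) ≈ 0.1331; Cmin,ss = (193/51)·f/(1−f) ≈ 0.581 mg/L.
Regimen B: f = (1/2)^(81/44) ≈ 0.2791; Cmin,ss = (1949/51)·f/(1−f) ≈ 14.795 mg/L.
Difference ≈ 0.581 − 14.795 ≈ -14.214 mg/L.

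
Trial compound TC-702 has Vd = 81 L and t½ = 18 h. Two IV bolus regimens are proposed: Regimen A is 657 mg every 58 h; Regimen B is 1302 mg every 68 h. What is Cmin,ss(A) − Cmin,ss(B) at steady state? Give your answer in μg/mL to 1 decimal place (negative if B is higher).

-0.3 μg/mL

Regimen A: f = (1/2)^(58/18) ≈ 0.1072; Cmin,ss = (657/81)·f/(1−f) ≈ 0.974 μg/mL.
Regimen B: f = (1/2)^(68/18) ≈ 0.0729; Cmin,ss = (1302/81)·f/(1−f) ≈ 1.264 μg/mL.
Difference ≈ 0.974 − 1.264 ≈ -0.290 μg/mL.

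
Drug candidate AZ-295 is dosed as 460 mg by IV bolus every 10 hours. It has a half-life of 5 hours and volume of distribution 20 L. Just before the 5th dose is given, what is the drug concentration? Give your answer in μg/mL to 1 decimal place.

7.6 μg/mL

f = (1/2)^(τ/t½) = (1/2)^(10/5) ≈ 0.2500.
C₀ = D/Vd = 460/20 ≈ 23.000 μg/mL.
Before the 5th dose, 4 doses have been given. Superposition: Cmin = C₀·(f + f² + … + f^4).
≈ 23.000 × (0.2500 + 0.0625 + 0.0156 + 0.0039) ≈ 23.000 × 0.3320 ≈ 7.636 μg/mL.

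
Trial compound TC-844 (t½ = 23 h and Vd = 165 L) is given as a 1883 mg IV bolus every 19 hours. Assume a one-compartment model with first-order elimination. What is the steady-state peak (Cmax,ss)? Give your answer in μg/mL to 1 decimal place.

26.2 μg/mL

Over one 19-h interval, 19/23 ≈ 0.82609 half-lives elapse, leaving f ≈ 0.5641 of each dose.
At steady state, accumulation factor R = 1/(1 − e^(−kτ)) ≈ 2.2941.
Each bolus raises the concentration by D/Vd = 1883/165 ≈ 11.412 μg/mL.
Cmax,ss = C₀/(1 − f) ≈ 11.412/0.4359 ≈ 26.180 μg/mL.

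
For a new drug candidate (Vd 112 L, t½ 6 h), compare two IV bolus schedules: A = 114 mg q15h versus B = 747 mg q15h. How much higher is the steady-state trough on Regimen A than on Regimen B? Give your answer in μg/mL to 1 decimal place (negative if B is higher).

Regimen A: f = (1/2)^(15/6) ≈ 0.1768; Cmin,ss = (114/112)·f/(1−f) ≈ 0.219 μg/mL.
Regimen B: f = (1/2)^(15/6) ≈ 0.1768; Cmin,ss = (747/112)·f/(1−f) ≈ 1.432 μg/mL.
Difference ≈ 0.219 − 1.432 ≈ -1.213 μg/mL.

-1.2 μg/mL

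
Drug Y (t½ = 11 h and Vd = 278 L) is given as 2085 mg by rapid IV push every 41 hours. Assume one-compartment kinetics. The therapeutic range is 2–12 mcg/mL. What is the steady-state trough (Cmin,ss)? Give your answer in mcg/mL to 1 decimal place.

τ/t½ = 41/11 ≈ 3.7273, so fraction remaining f = (1/2)^(41/11) ≈ 0.0755.
At steady state, accumulation factor R = 1/(1 − e^(−kτ)) ≈ 1.0817.
Each bolus raises the concentration by D/Vd = 2085/278 ≈ 7.500 mcg/mL.
Cmax,ss = C₀/(1 − f) ≈ 7.500/0.9245 ≈ 8.112 mcg/mL.
One interval later, Cmin,ss = Cmax,ss·e^(−kτ) ≈ 8.112 × 0.0755 ≈ 0.612 mcg/mL.
Trough 0.6 mcg/mL vs MEC 2 mcg/mL: subtherapeutic.

0.6 mcg/mL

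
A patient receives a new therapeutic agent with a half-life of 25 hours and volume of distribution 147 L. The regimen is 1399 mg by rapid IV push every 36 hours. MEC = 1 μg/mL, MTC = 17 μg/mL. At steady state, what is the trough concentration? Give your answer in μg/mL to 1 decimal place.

τ/t½ = 36/25 ≈ 1.44, so fraction remaining f = (1/2)^(36/25) ≈ 0.3686.
Each bolus raises the concentration by D/Vd = 1399/147 ≈ 9.517 μg/mL.
Steady-state trough Cmin,ss = C₀·f/(1−f) ≈ 9.517 × 0.3686/0.6314 ≈ 5.556 μg/mL.
Trough 5.6 μg/mL vs MEC 1 μg/mL: adequate.

5.6 μg/mL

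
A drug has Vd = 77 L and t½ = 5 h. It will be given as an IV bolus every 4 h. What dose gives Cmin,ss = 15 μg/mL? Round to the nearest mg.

τ/t½ = 4/5 ≈ 0.8, so f = (1/2)^(4/5) ≈ 0.574349.
Cmin,ss = (D/Vd)·f/(1−f), so D = Cmin,ss·Vd·(1−f)/f.
D = 15 × 77 × (1−f)/f ≈ 15 × 77 × 0.74110 ≈ 855.97 mg.

856 mg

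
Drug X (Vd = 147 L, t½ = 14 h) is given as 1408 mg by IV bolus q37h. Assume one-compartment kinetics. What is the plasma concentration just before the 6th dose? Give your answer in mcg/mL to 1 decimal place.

f = (1/2)^(τ/t½) = (1/2)^(37/14) ≈ 0.1601.
C₀ = D/Vd = 1408/147 ≈ 9.578 mcg/mL.
Before the 6th dose, 5 doses have been given. Superposition: Cmin = C₀·(f + f² + … + f^5).
≈ 9.578 × (0.1601 + 0.0256 + 0.0041 + 0.0007 + 0.0001) ≈ 9.578 × 0.1906 ≈ 1.826 mcg/mL.

1.8 mcg/mL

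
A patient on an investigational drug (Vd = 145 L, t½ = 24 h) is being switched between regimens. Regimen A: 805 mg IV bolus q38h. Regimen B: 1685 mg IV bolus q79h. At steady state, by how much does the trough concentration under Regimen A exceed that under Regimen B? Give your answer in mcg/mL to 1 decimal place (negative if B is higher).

Regimen A: f = (1/2)^(38/24) ≈ 0.3337; Cmin,ss = (805/145)·f/(1−f) ≈ 2.780 mcg/mL.
Regimen B: f = (1/2)^(79/24) ≈ 0.1021; Cmin,ss = (1685/145)·f/(1−f) ≈ 1.321 mcg/mL.
Difference ≈ 2.780 − 1.321 ≈ 1.459 mcg/mL.

1.5 mcg/mL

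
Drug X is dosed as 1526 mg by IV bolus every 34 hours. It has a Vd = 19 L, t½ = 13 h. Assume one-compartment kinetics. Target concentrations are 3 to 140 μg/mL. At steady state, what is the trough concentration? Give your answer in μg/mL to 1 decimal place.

k = ln2/t½ = ln2/13 ≈ 0.053319 h⁻¹; fraction remaining f = e^(−kτ) = e^(−0.053319×34) ≈ 0.1632.
Each bolus raises the concentration by D/Vd = 1526/19 ≈ 80.316 μg/mL.
Steady-state trough Cmin,ss = C₀·f/(1−f) ≈ 80.316 × 0.1632/0.8368 ≈ 15.664 μg/mL.
Trough 15.7 μg/mL vs MEC 3 μg/mL: adequate.

15.7 μg/mL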